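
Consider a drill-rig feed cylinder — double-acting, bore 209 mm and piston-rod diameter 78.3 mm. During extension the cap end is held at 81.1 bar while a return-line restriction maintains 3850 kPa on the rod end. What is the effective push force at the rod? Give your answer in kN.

Cap-side area A_cap = π/4 × (209 mm)² = 34310 mm^2
Rod-side annular area A_ann = π/4 × (209² − 78.3²) = 29490 mm^2
Net thrust = P_cap·A_cap − P_rod·A_ann = 278.2 kN − 113.5 kN

F ≈ 165 kN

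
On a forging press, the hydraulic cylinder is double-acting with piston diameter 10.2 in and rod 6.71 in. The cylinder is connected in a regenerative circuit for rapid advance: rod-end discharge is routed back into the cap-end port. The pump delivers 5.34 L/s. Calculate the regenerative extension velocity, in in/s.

In regeneration the rod-end outflow joins the pump flow into the cap end, so the net volume the pump must supply per unit advance equals the rod cross-section area.
Rod cross-section A_rod = π/4 × (6.71 in)² = 35.36 in^2
v = Q_pump / A_rod

v ≈ 9.22 in/s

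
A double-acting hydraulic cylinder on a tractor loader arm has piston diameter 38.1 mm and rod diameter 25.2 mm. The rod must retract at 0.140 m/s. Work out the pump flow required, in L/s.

Rod-side annular area A_ann = π/4 × (38.1² − 25.2²) = 641.3 mm^2
Q = A × v

Q ≈ 0.0898 L/s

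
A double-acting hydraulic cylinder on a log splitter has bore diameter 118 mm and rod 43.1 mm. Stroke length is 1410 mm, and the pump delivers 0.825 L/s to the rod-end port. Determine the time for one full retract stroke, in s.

Rod-side annular area A_ann = π/4 × (118² − 43.1²) = 9477 mm^2
Swept volume V = A × L; t = V / Q = A·L / Q

t ≈ 16.2 s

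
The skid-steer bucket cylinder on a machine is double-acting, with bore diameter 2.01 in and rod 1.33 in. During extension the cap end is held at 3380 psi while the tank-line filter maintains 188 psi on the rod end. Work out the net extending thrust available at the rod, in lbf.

F ≈ 10400 lbf

Cap-side area A_cap = π/4 × (2.01 in)² = 3.173 in^2
Rod-side annular area A_ann = π/4 × (2.01² − 1.33²) = 1.784 in^2
Net thrust = P_cap·A_cap − P_rod·A_ann = 10730 lbf − 335.4 lbf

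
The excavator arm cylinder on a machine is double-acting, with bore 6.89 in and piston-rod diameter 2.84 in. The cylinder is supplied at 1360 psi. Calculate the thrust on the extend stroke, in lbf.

Cap-side area A_cap = π/4 × (6.89 in)² = 37.28 in^2
F = P × A_cap = 1360 psi × A_cap

F ≈ 50700 lbf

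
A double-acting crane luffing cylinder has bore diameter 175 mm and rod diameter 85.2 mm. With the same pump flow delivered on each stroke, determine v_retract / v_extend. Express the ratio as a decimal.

v_ret/v_ext ≈ 1.31

Cap-side area A_cap = π/4 × (175 mm)² = 24050 mm^2
Rod-side annular area A_ann = π/4 × (175² − 85.2²) = 18350 mm^2
For equal Q, v ∝ 1/A, so v_ret/v_ext = A_cap/A_ann.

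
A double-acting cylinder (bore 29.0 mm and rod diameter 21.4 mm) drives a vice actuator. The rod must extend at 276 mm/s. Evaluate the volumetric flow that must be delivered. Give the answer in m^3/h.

Q ≈ 0.656 m^3/h

Cap-side area A_cap = π/4 × (29.0 mm)² = 660.5 mm^2
Q = A × v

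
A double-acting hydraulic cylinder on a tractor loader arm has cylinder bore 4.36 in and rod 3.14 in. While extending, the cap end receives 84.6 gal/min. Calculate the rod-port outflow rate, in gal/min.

Cap-side area A_cap = π/4 × (4.36 in)² = 14.93 in^2
Rod-side annular area A_ann = π/4 × (4.36² − 3.14²) = 7.186 in^2
Piston speed v = Q_in/A_cap; rod-end outflow Q_out = v × A_ann = Q_in × A_ann/A_cap.

Q_out ≈ 40.7 gal/min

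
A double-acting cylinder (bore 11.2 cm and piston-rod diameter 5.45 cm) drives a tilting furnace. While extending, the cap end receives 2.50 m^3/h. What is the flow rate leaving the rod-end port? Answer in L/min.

Q_out ≈ 31.8 L/min

Cap-side area A_cap = π/4 × (11.2 cm)² = 98.52 cm^2
Rod-side annular area A_ann = π/4 × (11.2² − 5.45²) = 75.19 cm^2
Piston speed v = Q_in/A_cap; rod-end outflow Q_out = v × A_ann = Q_in × A_ann/A_cap.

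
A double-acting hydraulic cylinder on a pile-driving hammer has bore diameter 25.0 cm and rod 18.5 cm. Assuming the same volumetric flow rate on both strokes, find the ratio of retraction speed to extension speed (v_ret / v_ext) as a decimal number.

Cap-side area A_cap = π/4 × (25.0 cm)² = 490.9 cm^2
Rod-side annular area A_ann = π/4 × (25.0² − 18.5²) = 222.1 cm^2
For equal Q, v ∝ 1/A, so v_ret/v_ext = A_cap/A_ann.

v_ret/v_ext ≈ 2.21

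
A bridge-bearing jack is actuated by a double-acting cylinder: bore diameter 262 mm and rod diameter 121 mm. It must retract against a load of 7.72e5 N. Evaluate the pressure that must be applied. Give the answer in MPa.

P ≈ 18.2 MPa

Rod-side annular area A_ann = π/4 × (262² − 121²) = 42410 mm^2
Retraction: pressure acts on the annular area.
P = F / A = 7.72e5 N / A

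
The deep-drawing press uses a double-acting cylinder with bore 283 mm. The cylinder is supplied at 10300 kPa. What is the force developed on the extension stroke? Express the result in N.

F ≈ 6.48e5 N

Cap-side area A_cap = π/4 × (283 mm)² = 62900 mm^2
F = P × A_cap = 10300 kPa × A_cap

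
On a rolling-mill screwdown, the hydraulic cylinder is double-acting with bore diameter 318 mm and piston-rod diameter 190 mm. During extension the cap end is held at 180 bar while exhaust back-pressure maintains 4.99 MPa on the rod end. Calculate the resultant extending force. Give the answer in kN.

F ≈ 1170 kN

Cap-side area A_cap = π/4 × (318 mm)² = 79420 mm^2
Rod-side annular area A_ann = π/4 × (318² − 190²) = 51070 mm^2
Net thrust = P_cap·A_cap − P_rod·A_ann = 1430 kN − 254.8 kN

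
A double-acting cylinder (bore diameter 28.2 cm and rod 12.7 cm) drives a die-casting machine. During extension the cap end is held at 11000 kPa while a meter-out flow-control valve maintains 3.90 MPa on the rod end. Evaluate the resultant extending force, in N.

F ≈ 4.93e5 N

Cap-side area A_cap = π/4 × (28.2 cm)² = 624.6 cm^2
Rod-side annular area A_ann = π/4 × (28.2² − 12.7²) = 497.9 cm^2
Net thrust = P_cap·A_cap − P_rod·A_ann = 6.870e5 N − 1.942e5 N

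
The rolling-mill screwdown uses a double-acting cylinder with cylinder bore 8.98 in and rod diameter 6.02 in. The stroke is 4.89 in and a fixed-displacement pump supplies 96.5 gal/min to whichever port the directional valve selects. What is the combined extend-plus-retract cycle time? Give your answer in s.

t ≈ 1.29 s

Cap-side area A_cap = π/4 × (8.98 in)² = 63.33 in^2
Rod-side annular area A_ann = π/4 × (8.98² − 6.02²) = 34.87 in^2
t_ext = A_cap·L/Q = 0.8336 s
t_ret = A_ann·L/Q = 0.4590 s
t_cycle = t_ext + t_ret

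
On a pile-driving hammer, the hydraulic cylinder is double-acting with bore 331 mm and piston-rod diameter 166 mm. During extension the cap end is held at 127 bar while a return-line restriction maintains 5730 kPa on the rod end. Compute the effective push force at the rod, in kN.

Cap-side area A_cap = π/4 × (331 mm)² = 86050 mm^2
Rod-side annular area A_ann = π/4 × (331² − 166²) = 64410 mm^2
Net thrust = P_cap·A_cap − P_rod·A_ann = 1093 kN − 369.0 kN

F ≈ 724 kN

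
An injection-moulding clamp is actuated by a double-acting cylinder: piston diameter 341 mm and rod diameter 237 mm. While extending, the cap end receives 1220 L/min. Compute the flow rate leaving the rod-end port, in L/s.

Cap-side area A_cap = π/4 × (341 mm)² = 91330 mm^2
Rod-side annular area A_ann = π/4 × (341² − 237²) = 47210 mm^2
Piston speed v = Q_in/A_cap; rod-end outflow Q_out = v × A_ann = Q_in × A_ann/A_cap.

Q_out ≈ 10.5 L/s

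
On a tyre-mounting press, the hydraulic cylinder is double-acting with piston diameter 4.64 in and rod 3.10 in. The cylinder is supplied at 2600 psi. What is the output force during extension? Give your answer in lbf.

F ≈ 44000 lbf

Cap-side area A_cap = π/4 × (4.64 in)² = 16.91 in^2
F = P × A_cap = 2600 psi × A_cap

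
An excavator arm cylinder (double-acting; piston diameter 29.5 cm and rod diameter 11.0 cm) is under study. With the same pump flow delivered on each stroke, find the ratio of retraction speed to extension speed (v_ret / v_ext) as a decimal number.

v_ret/v_ext ≈ 1.16

Cap-side area A_cap = π/4 × (29.5 cm)² = 683.5 cm^2
Rod-side annular area A_ann = π/4 × (29.5² − 11.0²) = 588.5 cm^2
For equal Q, v ∝ 1/A, so v_ret/v_ext = A_cap/A_ann.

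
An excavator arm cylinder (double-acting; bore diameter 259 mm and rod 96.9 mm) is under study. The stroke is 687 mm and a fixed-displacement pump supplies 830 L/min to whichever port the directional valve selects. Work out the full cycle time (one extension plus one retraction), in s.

Cap-side area A_cap = π/4 × (259 mm)² = 52690 mm^2
Rod-side annular area A_ann = π/4 × (259² − 96.9²) = 45310 mm^2
t_ext = A_cap·L/Q = 2.616 s
t_ret = A_ann·L/Q = 2.250 s
t_cycle = t_ext + t_ret

t ≈ 4.87 s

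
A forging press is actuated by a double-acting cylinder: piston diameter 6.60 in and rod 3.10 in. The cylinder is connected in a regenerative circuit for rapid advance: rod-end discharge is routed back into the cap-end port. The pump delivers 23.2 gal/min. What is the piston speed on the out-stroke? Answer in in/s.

In regeneration the rod-end outflow joins the pump flow into the cap end, so the net volume the pump must supply per unit advance equals the rod cross-section area.
Rod cross-section A_rod = π/4 × (3.10 in)² = 7.548 in^2
v = Q_pump / A_rod

v ≈ 11.8 in/s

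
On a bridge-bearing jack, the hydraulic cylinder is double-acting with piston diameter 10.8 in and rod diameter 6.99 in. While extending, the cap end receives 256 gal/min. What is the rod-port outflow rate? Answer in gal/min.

Cap-side area A_cap = π/4 × (10.8 in)² = 91.61 in^2
Rod-side annular area A_ann = π/4 × (10.8² − 6.99²) = 53.23 in^2
Piston speed v = Q_in/A_cap; rod-end outflow Q_out = v × A_ann = Q_in × A_ann/A_cap.

Q_out ≈ 149 gal/min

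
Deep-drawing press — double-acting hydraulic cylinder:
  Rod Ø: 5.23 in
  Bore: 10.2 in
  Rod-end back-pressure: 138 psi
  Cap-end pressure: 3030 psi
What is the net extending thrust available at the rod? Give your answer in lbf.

Cap-side area A_cap = π/4 × (10.2 in)² = 81.71 in^2
Rod-side annular area A_ann = π/4 × (10.2² − 5.23²) = 60.23 in^2
Net thrust = P_cap·A_cap − P_rod·A_ann = 2.476e5 lbf − 8312 lbf

F ≈ 2.39e5 lbf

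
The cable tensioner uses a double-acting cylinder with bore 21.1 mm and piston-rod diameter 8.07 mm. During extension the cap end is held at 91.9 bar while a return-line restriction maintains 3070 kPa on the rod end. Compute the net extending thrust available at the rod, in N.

F ≈ 2300 N

Cap-side area A_cap = π/4 × (21.1 mm)² = 349.7 mm^2
Rod-side annular area A_ann = π/4 × (21.1² − 8.07²) = 298.5 mm^2
Net thrust = P_cap·A_cap − P_rod·A_ann = 3213 N − 916.5 N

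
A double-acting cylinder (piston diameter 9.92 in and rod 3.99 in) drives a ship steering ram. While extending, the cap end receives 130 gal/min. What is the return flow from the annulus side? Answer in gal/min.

Cap-side area A_cap = π/4 × (9.92 in)² = 77.29 in^2
Rod-side annular area A_ann = π/4 × (9.92² − 3.99²) = 64.78 in^2
Piston speed v = Q_in/A_cap; rod-end outflow Q_out = v × A_ann = Q_in × A_ann/A_cap.

Q_out ≈ 109 gal/min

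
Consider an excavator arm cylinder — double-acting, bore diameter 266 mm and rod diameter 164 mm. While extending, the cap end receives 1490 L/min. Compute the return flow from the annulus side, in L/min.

Cap-side area A_cap = π/4 × (266 mm)² = 55570 mm^2
Rod-side annular area A_ann = π/4 × (266² − 164²) = 34450 mm^2
Piston speed v = Q_in/A_cap; rod-end outflow Q_out = v × A_ann = Q_in × A_ann/A_cap.

Q_out ≈ 924 L/min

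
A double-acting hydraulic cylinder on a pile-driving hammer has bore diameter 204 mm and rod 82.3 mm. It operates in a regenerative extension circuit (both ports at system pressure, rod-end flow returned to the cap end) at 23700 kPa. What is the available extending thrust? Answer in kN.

F ≈ 126 kN

With equal pressure on both faces, forces on the annular region cancel; the net push is pressure × rod cross-section.
Rod cross-section A_rod = π/4 × (82.3 mm)² = 5320 mm^2
F = P × A_rod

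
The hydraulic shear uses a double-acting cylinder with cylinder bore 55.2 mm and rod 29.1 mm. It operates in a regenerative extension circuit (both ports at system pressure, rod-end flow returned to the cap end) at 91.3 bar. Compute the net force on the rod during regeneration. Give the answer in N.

With equal pressure on both faces, forces on the annular region cancel; the net push is pressure × rod cross-section.
Rod cross-section A_rod = π/4 × (29.1 mm)² = 665.1 mm^2
F = P × A_rod

F ≈ 6070 N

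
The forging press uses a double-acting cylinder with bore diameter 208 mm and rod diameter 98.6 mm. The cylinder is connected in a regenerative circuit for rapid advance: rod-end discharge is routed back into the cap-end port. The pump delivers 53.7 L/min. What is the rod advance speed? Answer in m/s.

v ≈ 0.117 m/s

In regeneration the rod-end outflow joins the pump flow into the cap end, so the net volume the pump must supply per unit advance equals the rod cross-section area.
Rod cross-section A_rod = π/4 × (98.6 mm)² = 7636 mm^2
v = Q_pump / A_rod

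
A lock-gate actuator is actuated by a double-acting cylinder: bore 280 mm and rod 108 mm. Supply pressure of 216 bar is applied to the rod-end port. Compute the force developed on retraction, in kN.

Rod-side annular area A_ann = π/4 × (280² − 108²) = 52410 mm^2
On retraction the pressure acts on the annular area (bore minus rod).
F = P × A_ann

F ≈ 1130 kN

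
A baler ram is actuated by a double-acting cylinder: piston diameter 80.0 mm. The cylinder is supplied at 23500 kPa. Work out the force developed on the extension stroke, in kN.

F ≈ 118 kN

Cap-side area A_cap = π/4 × (80.0 mm)² = 5027 mm^2
F = P × A_cap = 23500 kPa × A_cap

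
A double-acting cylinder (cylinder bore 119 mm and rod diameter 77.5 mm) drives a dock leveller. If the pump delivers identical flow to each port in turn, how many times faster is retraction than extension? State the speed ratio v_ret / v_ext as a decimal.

v_ret/v_ext ≈ 1.74

Cap-side area A_cap = π/4 × (119 mm)² = 11120 mm^2
Rod-side annular area A_ann = π/4 × (119² − 77.5²) = 6405 mm^2
For equal Q, v ∝ 1/A, so v_ret/v_ext = A_cap/A_ann.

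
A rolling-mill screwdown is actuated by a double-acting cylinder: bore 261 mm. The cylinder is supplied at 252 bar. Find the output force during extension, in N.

F ≈ 1.35e6 N

Cap-side area A_cap = π/4 × (261 mm)² = 53500 mm^2
F = P × A_cap = 252 bar × A_cap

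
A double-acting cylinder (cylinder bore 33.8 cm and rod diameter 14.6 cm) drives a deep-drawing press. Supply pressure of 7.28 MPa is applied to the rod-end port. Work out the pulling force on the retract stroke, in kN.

Rod-side annular area A_ann = π/4 × (33.8² − 14.6²) = 729.9 cm^2
On retraction the pressure acts on the annular area (bore minus rod).
F = P × A_ann

F ≈ 531 kN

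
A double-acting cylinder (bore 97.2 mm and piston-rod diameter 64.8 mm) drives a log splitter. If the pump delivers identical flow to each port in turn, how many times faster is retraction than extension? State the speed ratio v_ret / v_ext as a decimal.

v_ret/v_ext ≈ 1.80

Cap-side area A_cap = π/4 × (97.2 mm)² = 7420 mm^2
Rod-side annular area A_ann = π/4 × (97.2² − 64.8²) = 4122 mm^2
For equal Q, v ∝ 1/A, so v_ret/v_ext = A_cap/A_ann.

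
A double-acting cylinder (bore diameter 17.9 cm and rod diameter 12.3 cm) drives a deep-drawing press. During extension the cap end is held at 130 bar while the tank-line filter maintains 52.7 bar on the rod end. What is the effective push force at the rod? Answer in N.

F ≈ 2.57e5 N

Cap-side area A_cap = π/4 × (17.9 cm)² = 251.6 cm^2
Rod-side annular area A_ann = π/4 × (17.9² − 12.3²) = 132.8 cm^2
Net thrust = P_cap·A_cap − P_rod·A_ann = 3.271e5 N − 70000 N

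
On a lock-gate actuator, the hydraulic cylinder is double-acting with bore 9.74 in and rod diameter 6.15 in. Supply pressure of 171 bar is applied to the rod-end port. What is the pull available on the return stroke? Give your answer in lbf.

Rod-side annular area A_ann = π/4 × (9.74² − 6.15²) = 44.80 in^2
On retraction the pressure acts on the annular area (bore minus rod).
F = P × A_ann

F ≈ 1.11e5 lbf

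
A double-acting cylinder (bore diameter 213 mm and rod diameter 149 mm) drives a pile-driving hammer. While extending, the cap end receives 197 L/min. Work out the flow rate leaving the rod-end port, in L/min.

Cap-side area A_cap = π/4 × (213 mm)² = 35630 mm^2
Rod-side annular area A_ann = π/4 × (213² − 149²) = 18200 mm^2
Piston speed v = Q_in/A_cap; rod-end outflow Q_out = v × A_ann = Q_in × A_ann/A_cap.

Q_out ≈ 101 L/min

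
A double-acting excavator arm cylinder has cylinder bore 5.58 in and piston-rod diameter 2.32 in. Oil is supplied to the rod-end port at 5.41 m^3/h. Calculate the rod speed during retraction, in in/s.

v ≈ 4.53 in/s

Rod-side annular area A_ann = π/4 × (5.58² − 2.32²) = 20.23 in^2
Flow into the rod-end port fills the annular volume.
v = Q / A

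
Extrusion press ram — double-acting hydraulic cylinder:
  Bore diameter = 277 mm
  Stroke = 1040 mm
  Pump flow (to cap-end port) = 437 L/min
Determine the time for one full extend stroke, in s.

Cap-side area A_cap = π/4 × (277 mm)² = 60260 mm^2
Swept volume V = A × L; t = V / Q = A·L / Q

t ≈ 8.61 s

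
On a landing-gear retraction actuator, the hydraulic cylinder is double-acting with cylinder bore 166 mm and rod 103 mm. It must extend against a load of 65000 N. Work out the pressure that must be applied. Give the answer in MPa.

P ≈ 3.00 MPa

Cap-side area A_cap = π/4 × (166 mm)² = 21640 mm^2
P = F / A = 65000 N / A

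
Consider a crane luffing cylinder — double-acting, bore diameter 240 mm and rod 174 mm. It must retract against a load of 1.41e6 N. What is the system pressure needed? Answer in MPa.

P ≈ 65.7 MPa

Rod-side annular area A_ann = π/4 × (240² − 174²) = 21460 mm^2
Retraction: pressure acts on the annular area.
P = F / A = 1.41e6 N / A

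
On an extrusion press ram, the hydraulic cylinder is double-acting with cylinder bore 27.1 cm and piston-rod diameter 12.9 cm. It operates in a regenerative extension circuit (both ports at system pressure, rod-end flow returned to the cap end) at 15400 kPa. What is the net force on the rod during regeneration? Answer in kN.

F ≈ 201 kN

With equal pressure on both faces, forces on the annular region cancel; the net push is pressure × rod cross-section.
Rod cross-section A_rod = π/4 × (12.9 cm)² = 130.7 cm^2
F = P × A_rod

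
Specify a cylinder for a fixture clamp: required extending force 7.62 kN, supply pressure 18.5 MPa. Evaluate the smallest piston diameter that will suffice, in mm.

D ≈ 22.9 mm

Extension force acts on the full piston face: F = P × (π/4)D².
D = √(4F / (πP)) = √(4 × 7.62 kN / (π × 18.5 MPa))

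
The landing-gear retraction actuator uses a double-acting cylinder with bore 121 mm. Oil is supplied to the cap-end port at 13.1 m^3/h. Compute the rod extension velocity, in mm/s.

v ≈ 316 mm/s

Cap-side area A_cap = π/4 × (121 mm)² = 11500 mm^2
v = Q / A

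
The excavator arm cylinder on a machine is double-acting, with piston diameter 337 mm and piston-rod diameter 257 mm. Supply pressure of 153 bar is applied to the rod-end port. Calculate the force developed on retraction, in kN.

F ≈ 571 kN

Rod-side annular area A_ann = π/4 × (337² − 257²) = 37320 mm^2
On retraction the pressure acts on the annular area (bore minus rod).
F = P × A_ann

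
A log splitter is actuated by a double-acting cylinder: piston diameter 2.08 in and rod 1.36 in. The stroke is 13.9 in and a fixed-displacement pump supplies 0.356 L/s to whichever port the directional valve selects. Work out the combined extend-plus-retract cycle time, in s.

t ≈ 3.42 s

Cap-side area A_cap = π/4 × (2.08 in)² = 3.398 in^2
Rod-side annular area A_ann = π/4 × (2.08² − 1.36²) = 1.945 in^2
t_ext = A_cap·L/Q = 2.174 s
t_ret = A_ann·L/Q = 1.245 s
t_cycle = t_ext + t_ret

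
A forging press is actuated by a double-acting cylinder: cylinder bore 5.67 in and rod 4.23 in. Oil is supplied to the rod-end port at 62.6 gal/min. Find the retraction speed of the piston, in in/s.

v ≈ 21.5 in/s

Rod-side annular area A_ann = π/4 × (5.67² − 4.23²) = 11.20 in^2
Flow into the rod-end port fills the annular volume.
v = Q / A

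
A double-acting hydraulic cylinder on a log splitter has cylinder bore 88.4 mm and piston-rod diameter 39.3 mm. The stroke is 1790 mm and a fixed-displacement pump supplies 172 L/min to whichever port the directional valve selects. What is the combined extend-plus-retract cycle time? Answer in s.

Cap-side area A_cap = π/4 × (88.4 mm)² = 6138 mm^2
Rod-side annular area A_ann = π/4 × (88.4² − 39.3²) = 4925 mm^2
t_ext = A_cap·L/Q = 3.832 s
t_ret = A_ann·L/Q = 3.075 s
t_cycle = t_ext + t_ret

t ≈ 6.91 s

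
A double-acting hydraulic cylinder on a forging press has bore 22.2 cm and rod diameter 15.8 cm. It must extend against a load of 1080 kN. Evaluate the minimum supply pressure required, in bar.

Cap-side area A_cap = π/4 × (22.2 cm)² = 387.1 cm^2
P = F / A = 1080 kN / A

P ≈ 279 bar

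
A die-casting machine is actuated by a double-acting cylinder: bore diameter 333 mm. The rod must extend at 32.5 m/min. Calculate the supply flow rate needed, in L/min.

Cap-side area A_cap = π/4 × (333 mm)² = 87090 mm^2
Q = A × v

Q ≈ 2830 L/min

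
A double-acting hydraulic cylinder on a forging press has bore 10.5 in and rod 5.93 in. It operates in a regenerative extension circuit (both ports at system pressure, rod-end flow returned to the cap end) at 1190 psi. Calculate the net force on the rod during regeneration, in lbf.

F ≈ 32900 lbf

With equal pressure on both faces, forces on the annular region cancel; the net push is pressure × rod cross-section.
Rod cross-section A_rod = π/4 × (5.93 in)² = 27.62 in^2
F = P × A_rod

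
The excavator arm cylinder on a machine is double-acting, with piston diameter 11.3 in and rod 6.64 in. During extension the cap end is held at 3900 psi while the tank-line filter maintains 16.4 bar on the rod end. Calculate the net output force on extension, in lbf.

Cap-side area A_cap = π/4 × (11.3 in)² = 100.3 in^2
Rod-side annular area A_ann = π/4 × (11.3² − 6.64²) = 65.66 in^2
Net thrust = P_cap·A_cap − P_rod·A_ann = 3.911e5 lbf − 15620 lbf

F ≈ 3.76e5 lbf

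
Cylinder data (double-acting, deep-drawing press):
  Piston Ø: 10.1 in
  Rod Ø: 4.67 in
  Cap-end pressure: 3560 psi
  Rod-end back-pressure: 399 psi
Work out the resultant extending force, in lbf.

Cap-side area A_cap = π/4 × (10.1 in)² = 80.12 in^2
Rod-side annular area A_ann = π/4 × (10.1² − 4.67²) = 62.99 in^2
Net thrust = P_cap·A_cap − P_rod·A_ann = 2.852e5 lbf − 25130 lbf

F ≈ 2.60e5 lbf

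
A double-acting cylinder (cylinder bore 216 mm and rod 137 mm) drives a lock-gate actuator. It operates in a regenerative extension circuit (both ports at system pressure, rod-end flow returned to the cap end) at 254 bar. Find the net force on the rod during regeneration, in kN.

F ≈ 374 kN

With equal pressure on both faces, forces on the annular region cancel; the net push is pressure × rod cross-section.
Rod cross-section A_rod = π/4 × (137 mm)² = 14740 mm^2
F = P × A_rod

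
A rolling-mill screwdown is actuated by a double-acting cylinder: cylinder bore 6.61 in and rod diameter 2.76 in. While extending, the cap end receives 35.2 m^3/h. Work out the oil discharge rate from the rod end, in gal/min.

Cap-side area A_cap = π/4 × (6.61 in)² = 34.32 in^2
Rod-side annular area A_ann = π/4 × (6.61² − 2.76²) = 28.33 in^2
Piston speed v = Q_in/A_cap; rod-end outflow Q_out = v × A_ann = Q_in × A_ann/A_cap.

Q_out ≈ 128 gal/min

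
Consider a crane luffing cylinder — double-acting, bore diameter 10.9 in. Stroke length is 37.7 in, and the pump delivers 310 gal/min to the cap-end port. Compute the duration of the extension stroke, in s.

t ≈ 2.95 s

Cap-side area A_cap = π/4 × (10.9 in)² = 93.31 in^2
Swept volume V = A × L; t = V / Q = A·L / Q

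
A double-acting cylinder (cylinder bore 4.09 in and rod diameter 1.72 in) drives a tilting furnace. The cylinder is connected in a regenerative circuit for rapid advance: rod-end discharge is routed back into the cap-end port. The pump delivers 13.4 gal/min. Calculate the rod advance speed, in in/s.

In regeneration the rod-end outflow joins the pump flow into the cap end, so the net volume the pump must supply per unit advance equals the rod cross-section area.
Rod cross-section A_rod = π/4 × (1.72 in)² = 2.324 in^2
v = Q_pump / A_rod

v ≈ 22.2 in/s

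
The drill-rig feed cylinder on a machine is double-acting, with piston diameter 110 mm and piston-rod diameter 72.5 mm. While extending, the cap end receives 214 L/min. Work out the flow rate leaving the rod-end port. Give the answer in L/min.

Q_out ≈ 121 L/min

Cap-side area A_cap = π/4 × (110 mm)² = 9503 mm^2
Rod-side annular area A_ann = π/4 × (110² − 72.5²) = 5375 mm^2
Piston speed v = Q_in/A_cap; rod-end outflow Q_out = v × A_ann = Q_in × A_ann/A_cap.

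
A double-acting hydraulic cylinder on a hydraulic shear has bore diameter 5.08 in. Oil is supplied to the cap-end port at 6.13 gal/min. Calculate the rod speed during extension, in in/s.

Cap-side area A_cap = π/4 × (5.08 in)² = 20.27 in^2
v = Q / A

v ≈ 1.16 in/s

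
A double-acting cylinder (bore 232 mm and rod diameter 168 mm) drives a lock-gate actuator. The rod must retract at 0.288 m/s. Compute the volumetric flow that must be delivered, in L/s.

Rod-side annular area A_ann = π/4 × (232² − 168²) = 20110 mm^2
Q = A × v

Q ≈ 5.79 L/s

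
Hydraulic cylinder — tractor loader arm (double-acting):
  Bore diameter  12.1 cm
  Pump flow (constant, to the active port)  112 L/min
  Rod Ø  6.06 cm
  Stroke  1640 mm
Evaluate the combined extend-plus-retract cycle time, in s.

t ≈ 17.7 s

Cap-side area A_cap = π/4 × (12.1 cm)² = 115.0 cm^2
Rod-side annular area A_ann = π/4 × (12.1² − 6.06²) = 86.15 cm^2
t_ext = A_cap·L/Q = 10.10 s
t_ret = A_ann·L/Q = 7.569 s
t_cycle = t_ext + t_ret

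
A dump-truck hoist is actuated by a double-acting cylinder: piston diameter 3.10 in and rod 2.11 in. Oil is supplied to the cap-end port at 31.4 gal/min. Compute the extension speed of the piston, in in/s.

v ≈ 16.0 in/s

Cap-side area A_cap = π/4 × (3.10 in)² = 7.548 in^2
v = Q / A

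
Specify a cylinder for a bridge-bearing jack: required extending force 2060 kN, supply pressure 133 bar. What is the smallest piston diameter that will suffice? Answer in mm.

Extension force acts on the full piston face: F = P × (π/4)D².
D = √(4F / (πP)) = √(4 × 2060 kN / (π × 133 bar))

D ≈ 444 mm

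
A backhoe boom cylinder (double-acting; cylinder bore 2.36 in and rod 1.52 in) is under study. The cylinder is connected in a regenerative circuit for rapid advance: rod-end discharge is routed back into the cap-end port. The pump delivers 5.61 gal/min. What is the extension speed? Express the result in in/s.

v ≈ 11.9 in/s

In regeneration the rod-end outflow joins the pump flow into the cap end, so the net volume the pump must supply per unit advance equals the rod cross-section area.
Rod cross-section A_rod = π/4 × (1.52 in)² = 1.815 in^2
v = Q_pump / A_rod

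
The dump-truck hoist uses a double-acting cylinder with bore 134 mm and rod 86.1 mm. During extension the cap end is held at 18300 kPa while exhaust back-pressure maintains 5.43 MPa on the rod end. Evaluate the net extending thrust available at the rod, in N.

Cap-side area A_cap = π/4 × (134 mm)² = 14100 mm^2
Rod-side annular area A_ann = π/4 × (134² − 86.1²) = 8280 mm^2
Net thrust = P_cap·A_cap − P_rod·A_ann = 2.581e5 N − 44960 N

F ≈ 2.13e5 N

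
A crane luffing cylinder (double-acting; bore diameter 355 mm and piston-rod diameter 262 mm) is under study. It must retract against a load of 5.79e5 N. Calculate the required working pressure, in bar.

P ≈ 128 bar

Rod-side annular area A_ann = π/4 × (355² − 262²) = 45070 mm^2
Retraction: pressure acts on the annular area.
P = F / A = 5.79e5 N / A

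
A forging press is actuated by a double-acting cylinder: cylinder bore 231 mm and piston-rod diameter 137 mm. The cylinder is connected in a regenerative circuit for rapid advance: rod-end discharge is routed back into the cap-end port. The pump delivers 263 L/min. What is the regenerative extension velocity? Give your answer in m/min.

v ≈ 17.8 m/min

In regeneration the rod-end outflow joins the pump flow into the cap end, so the net volume the pump must supply per unit advance equals the rod cross-section area.
Rod cross-section A_rod = π/4 × (137 mm)² = 14740 mm^2
v = Q_pump / A_rod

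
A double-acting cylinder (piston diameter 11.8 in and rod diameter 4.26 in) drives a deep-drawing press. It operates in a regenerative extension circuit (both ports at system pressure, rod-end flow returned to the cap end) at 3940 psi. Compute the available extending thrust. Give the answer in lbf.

F ≈ 56200 lbf

With equal pressure on both faces, forces on the annular region cancel; the net push is pressure × rod cross-section.
Rod cross-section A_rod = π/4 × (4.26 in)² = 14.25 in^2
F = P × A_rod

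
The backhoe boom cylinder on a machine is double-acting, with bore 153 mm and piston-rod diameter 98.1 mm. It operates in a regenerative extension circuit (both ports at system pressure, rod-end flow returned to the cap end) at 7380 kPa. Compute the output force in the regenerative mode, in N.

With equal pressure on both faces, forces on the annular region cancel; the net push is pressure × rod cross-section.
Rod cross-section A_rod = π/4 × (98.1 mm)² = 7558 mm^2
F = P × A_rod

F ≈ 55800 N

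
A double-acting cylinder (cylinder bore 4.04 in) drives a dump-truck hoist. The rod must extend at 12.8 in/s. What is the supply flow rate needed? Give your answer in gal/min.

Q ≈ 42.6 gal/min

Cap-side area A_cap = π/4 × (4.04 in)² = 12.82 in^2
Q = A × v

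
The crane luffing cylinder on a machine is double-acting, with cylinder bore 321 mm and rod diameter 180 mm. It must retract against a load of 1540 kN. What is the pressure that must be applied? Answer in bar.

Rod-side annular area A_ann = π/4 × (321² − 180²) = 55480 mm^2
Retraction: pressure acts on the annular area.
P = F / A = 1540 kN / A

P ≈ 278 bar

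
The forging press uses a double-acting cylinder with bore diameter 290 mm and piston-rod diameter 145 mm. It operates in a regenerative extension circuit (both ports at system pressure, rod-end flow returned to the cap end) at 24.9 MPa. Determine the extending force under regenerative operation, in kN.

With equal pressure on both faces, forces on the annular region cancel; the net push is pressure × rod cross-section.
Rod cross-section A_rod = π/4 × (145 mm)² = 16510 mm^2
F = P × A_rod

F ≈ 411 kN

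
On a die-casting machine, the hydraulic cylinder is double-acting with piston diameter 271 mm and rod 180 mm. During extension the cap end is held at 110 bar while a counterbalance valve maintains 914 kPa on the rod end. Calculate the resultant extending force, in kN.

F ≈ 605 kN

Cap-side area A_cap = π/4 × (271 mm)² = 57680 mm^2
Rod-side annular area A_ann = π/4 × (271² − 180²) = 32230 mm^2
Net thrust = P_cap·A_cap − P_rod·A_ann = 634.5 kN − 29.46 kN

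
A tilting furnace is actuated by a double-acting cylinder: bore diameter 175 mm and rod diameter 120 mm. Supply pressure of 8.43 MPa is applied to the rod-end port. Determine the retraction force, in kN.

F ≈ 107 kN

Rod-side annular area A_ann = π/4 × (175² − 120²) = 12740 mm^2
On retraction the pressure acts on the annular area (bore minus rod).
F = P × A_ann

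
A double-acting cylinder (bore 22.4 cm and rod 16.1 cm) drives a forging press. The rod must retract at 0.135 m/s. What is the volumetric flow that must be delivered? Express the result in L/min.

Q ≈ 154 L/min

Rod-side annular area A_ann = π/4 × (22.4² − 16.1²) = 190.5 cm^2
Q = A × v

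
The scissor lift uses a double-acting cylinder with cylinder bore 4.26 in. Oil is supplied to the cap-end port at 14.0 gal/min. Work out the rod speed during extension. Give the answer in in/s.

Cap-side area A_cap = π/4 × (4.26 in)² = 14.25 in^2
v = Q / A

v ≈ 3.78 in/s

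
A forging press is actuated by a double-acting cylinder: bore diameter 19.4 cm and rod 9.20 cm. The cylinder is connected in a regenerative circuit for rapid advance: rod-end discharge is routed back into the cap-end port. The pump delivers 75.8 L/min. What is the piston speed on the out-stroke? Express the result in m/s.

v ≈ 0.190 m/s

In regeneration the rod-end outflow joins the pump flow into the cap end, so the net volume the pump must supply per unit advance equals the rod cross-section area.
Rod cross-section A_rod = π/4 × (9.20 cm)² = 66.48 cm^2
v = Q_pump / A_rod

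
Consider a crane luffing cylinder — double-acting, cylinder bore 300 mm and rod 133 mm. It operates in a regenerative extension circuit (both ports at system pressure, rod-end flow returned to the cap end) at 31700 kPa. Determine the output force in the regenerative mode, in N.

With equal pressure on both faces, forces on the annular region cancel; the net push is pressure × rod cross-section.
Rod cross-section A_rod = π/4 × (133 mm)² = 13890 mm^2
F = P × A_rod

F ≈ 4.40e5 N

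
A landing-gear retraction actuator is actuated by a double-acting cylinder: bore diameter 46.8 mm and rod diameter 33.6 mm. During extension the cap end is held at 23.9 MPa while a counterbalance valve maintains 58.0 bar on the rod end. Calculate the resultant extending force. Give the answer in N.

Cap-side area A_cap = π/4 × (46.8 mm)² = 1720 mm^2
Rod-side annular area A_ann = π/4 × (46.8² − 33.6²) = 833.5 mm^2
Net thrust = P_cap·A_cap − P_rod·A_ann = 41110 N − 4834 N

F ≈ 36300 N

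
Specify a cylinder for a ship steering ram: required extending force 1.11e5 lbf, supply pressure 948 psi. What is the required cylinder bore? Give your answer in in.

D ≈ 12.2 in

Extension force acts on the full piston face: F = P × (π/4)D².
D = √(4F / (πP)) = √(4 × 1.11e5 lbf / (π × 948 psi))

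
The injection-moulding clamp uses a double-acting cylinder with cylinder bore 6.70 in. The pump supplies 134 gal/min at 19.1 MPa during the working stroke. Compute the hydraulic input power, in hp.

Hydraulic power = P × Q

W ≈ 217 hp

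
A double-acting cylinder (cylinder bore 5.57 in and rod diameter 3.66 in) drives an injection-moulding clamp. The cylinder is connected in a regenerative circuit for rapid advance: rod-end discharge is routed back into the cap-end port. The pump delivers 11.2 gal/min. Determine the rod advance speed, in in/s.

v ≈ 4.10 in/s

In regeneration the rod-end outflow joins the pump flow into the cap end, so the net volume the pump must supply per unit advance equals the rod cross-section area.
Rod cross-section A_rod = π/4 × (3.66 in)² = 10.52 in^2
v = Q_pump / A_rod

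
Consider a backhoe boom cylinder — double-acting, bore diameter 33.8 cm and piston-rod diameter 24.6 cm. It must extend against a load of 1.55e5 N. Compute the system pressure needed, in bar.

P ≈ 17.3 bar

Cap-side area A_cap = π/4 × (33.8 cm)² = 897.3 cm^2
P = F / A = 1.55e5 N / A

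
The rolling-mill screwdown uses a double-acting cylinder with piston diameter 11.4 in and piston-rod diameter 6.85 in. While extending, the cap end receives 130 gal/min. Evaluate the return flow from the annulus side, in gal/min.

Cap-side area A_cap = π/4 × (11.4 in)² = 102.1 in^2
Rod-side annular area A_ann = π/4 × (11.4² − 6.85²) = 65.22 in^2
Piston speed v = Q_in/A_cap; rod-end outflow Q_out = v × A_ann = Q_in × A_ann/A_cap.

Q_out ≈ 83.1 gal/min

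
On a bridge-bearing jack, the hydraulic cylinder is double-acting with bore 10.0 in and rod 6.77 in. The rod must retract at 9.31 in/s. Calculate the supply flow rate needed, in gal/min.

Q ≈ 103 gal/min

Rod-side annular area A_ann = π/4 × (10.0² − 6.77²) = 42.54 in^2
Q = A × v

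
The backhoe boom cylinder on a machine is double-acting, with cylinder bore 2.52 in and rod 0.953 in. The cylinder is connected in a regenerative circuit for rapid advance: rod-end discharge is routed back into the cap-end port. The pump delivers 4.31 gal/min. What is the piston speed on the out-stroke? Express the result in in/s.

v ≈ 23.3 in/s

In regeneration the rod-end outflow joins the pump flow into the cap end, so the net volume the pump must supply per unit advance equals the rod cross-section area.
Rod cross-section A_rod = π/4 × (0.953 in)² = 0.7133 in^2
v = Q_pump / A_rod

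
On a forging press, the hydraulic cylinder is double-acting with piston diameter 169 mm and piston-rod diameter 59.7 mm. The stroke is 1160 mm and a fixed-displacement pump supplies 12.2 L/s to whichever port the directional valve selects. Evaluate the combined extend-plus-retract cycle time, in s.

Cap-side area A_cap = π/4 × (169 mm)² = 22430 mm^2
Rod-side annular area A_ann = π/4 × (169² − 59.7²) = 19630 mm^2
t_ext = A_cap·L/Q = 2.133 s
t_ret = A_ann·L/Q = 1.867 s
t_cycle = t_ext + t_ret

t ≈ 4.00 s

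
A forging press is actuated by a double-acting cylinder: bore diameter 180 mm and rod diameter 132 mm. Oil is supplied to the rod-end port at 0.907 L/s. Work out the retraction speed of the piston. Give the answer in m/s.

Rod-side annular area A_ann = π/4 × (180² − 132²) = 11760 mm^2
Flow into the rod-end port fills the annular volume.
v = Q / A

v ≈ 0.0771 m/s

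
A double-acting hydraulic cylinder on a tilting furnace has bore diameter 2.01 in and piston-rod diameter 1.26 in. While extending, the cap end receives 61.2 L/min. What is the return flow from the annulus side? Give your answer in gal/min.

Q_out ≈ 9.81 gal/min

Cap-side area A_cap = π/4 × (2.01 in)² = 3.173 in^2
Rod-side annular area A_ann = π/4 × (2.01² − 1.26²) = 1.926 in^2
Piston speed v = Q_in/A_cap; rod-end outflow Q_out = v × A_ann = Q_in × A_ann/A_cap.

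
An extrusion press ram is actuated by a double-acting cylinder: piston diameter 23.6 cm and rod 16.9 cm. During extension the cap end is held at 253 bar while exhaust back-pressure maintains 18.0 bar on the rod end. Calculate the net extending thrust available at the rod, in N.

F ≈ 1.07e6 N

Cap-side area A_cap = π/4 × (23.6 cm)² = 437.4 cm^2
Rod-side annular area A_ann = π/4 × (23.6² − 16.9²) = 213.1 cm^2
Net thrust = P_cap·A_cap − P_rod·A_ann = 1.107e6 N − 38360 N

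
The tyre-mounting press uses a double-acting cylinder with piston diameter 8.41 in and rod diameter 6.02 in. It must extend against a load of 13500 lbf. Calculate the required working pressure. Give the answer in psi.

Cap-side area A_cap = π/4 × (8.41 in)² = 55.55 in^2
P = F / A = 13500 lbf / A

P ≈ 243 psi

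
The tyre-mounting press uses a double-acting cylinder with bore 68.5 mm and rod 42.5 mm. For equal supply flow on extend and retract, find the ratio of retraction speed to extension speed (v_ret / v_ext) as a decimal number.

v_ret/v_ext ≈ 1.63

Cap-side area A_cap = π/4 × (68.5 mm)² = 3685 mm^2
Rod-side annular area A_ann = π/4 × (68.5² − 42.5²) = 2267 mm^2
For equal Q, v ∝ 1/A, so v_ret/v_ext = A_cap/A_ann.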